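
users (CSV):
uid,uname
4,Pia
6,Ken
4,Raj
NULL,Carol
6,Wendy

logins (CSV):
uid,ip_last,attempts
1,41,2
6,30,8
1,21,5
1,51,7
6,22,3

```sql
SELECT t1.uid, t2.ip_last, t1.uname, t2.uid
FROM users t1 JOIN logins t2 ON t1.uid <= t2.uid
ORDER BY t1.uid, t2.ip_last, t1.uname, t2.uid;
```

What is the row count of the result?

8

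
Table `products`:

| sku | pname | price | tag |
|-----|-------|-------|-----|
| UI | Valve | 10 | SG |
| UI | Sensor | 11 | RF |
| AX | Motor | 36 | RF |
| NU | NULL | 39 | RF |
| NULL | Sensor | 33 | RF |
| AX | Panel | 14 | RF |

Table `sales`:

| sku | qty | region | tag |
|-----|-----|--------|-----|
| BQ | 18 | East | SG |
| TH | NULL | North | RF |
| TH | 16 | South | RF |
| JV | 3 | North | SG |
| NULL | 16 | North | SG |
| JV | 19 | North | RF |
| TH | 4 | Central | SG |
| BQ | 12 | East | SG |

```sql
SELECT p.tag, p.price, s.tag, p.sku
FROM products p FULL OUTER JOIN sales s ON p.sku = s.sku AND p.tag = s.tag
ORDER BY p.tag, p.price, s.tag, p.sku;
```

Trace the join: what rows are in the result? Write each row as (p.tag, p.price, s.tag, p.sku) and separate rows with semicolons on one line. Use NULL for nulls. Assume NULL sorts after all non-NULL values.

FULL OUTER JOIN keeps every row from both sides; unmatched rows get NULL for the other side's columns.
Matching on p.sku = s.sku AND p.tag = s.tag. A NULL in a compared column never satisfies the condition.
Matched pairs: 0; unmatched p rows kept: 6; unmatched s rows kept: 8.

(RF, 11, NULL, UI); (RF, 14, NULL, AX); (RF, 33, NULL, NULL); (RF, 36, NULL, AX); (RF, 39, NULL, NU); (SG, 10, NULL, UI); (NULL, NULL, RF, NULL); (NULL, NULL, RF, NULL); (NULL, NULL, RF, NULL); (NULL, NULL, SG, NULL); (NULL, NULL, SG, NULL); (NULL, NULL, SG, NULL); (NULL, NULL, SG, NULL); (NULL, NULL, SG, NULL)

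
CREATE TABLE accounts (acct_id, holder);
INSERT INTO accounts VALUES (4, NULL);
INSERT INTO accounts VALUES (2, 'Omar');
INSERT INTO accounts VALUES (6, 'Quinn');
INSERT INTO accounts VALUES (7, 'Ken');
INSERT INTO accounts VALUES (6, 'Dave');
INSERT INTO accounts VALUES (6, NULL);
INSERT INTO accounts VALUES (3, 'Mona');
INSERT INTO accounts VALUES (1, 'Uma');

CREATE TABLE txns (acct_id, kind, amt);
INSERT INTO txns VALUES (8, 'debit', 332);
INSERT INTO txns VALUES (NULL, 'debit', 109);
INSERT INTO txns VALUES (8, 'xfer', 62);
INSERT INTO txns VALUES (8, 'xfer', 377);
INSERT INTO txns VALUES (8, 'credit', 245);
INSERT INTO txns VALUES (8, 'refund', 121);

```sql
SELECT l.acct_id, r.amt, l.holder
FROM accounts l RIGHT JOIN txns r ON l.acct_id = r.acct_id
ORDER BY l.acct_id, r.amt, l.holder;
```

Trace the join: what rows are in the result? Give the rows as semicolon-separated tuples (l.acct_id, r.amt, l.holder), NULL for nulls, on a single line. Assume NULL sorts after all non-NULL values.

(NULL, 62, NULL); (NULL, 109, NULL); (NULL, 121, NULL); (NULL, 245, NULL); (NULL, 332, NULL); (NULL, 377, NULL)

RIGHT JOIN keeps every row from `txns`; unmatched rows get NULL for `accounts`'s columns.
Matching on l.acct_id = r.acct_id. A NULL in a compared column never satisfies the condition.
Matched pairs: 0; unmatched r rows kept: 6.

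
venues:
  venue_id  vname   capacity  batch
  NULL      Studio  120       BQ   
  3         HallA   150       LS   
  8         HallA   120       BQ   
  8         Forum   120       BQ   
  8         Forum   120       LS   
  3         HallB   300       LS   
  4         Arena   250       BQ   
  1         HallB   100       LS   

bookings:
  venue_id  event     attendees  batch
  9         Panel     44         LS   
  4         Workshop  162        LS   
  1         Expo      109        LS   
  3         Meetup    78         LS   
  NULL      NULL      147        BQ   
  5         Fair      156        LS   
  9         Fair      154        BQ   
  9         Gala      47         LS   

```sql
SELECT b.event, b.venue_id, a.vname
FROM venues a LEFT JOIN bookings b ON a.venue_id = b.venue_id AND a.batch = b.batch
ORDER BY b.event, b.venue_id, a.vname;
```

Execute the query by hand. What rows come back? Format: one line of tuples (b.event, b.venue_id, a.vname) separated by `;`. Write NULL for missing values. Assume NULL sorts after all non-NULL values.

(Expo, 1, HallB); (Meetup, 3, HallA); (Meetup, 3, HallB); (NULL, NULL, Arena); (NULL, NULL, Forum); (NULL, NULL, Forum); (NULL, NULL, HallA); (NULL, NULL, Studio)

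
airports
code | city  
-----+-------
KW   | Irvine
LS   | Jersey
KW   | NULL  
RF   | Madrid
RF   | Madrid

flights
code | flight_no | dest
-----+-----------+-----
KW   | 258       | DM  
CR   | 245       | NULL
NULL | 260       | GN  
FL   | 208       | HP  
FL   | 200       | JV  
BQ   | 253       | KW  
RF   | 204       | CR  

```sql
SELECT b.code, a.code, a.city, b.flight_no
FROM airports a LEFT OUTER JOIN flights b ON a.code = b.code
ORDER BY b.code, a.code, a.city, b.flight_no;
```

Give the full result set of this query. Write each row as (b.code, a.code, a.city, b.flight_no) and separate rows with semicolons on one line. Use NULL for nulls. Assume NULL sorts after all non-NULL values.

(KW, KW, Irvine, 258); (KW, KW, NULL, 258); (RF, RF, Madrid, 204); (RF, RF, Madrid, 204); (NULL, LS, Jersey, NULL)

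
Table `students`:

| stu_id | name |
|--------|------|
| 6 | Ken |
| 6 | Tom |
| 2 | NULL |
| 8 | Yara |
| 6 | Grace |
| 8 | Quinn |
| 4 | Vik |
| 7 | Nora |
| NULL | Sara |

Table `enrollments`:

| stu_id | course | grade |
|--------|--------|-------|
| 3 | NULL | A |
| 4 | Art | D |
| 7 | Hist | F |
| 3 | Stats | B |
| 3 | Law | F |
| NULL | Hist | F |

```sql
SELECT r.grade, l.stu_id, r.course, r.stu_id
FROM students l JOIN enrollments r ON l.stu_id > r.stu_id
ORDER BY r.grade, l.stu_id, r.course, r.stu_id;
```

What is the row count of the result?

INNER JOIN keeps only pairs where the ON condition holds.
Matching on l.stu_id > r.stu_id. A NULL in a compared column never satisfies the condition.
Matched pairs: 29.
Total: 29 rows.

29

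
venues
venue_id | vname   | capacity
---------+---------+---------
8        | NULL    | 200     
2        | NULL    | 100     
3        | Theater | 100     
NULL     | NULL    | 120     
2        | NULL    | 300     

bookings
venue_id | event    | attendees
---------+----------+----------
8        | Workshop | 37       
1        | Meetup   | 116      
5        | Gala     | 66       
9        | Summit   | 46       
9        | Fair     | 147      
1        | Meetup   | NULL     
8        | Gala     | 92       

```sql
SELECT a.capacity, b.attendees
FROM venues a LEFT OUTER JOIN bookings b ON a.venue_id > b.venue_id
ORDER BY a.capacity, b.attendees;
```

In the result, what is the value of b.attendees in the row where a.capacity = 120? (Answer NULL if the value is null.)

NULL

LEFT JOIN keeps every row from `venues`; unmatched rows get NULL for `bookings`'s columns.
Matching on a.venue_id > b.venue_id. A NULL in a compared column never satisfies the condition.
Matched pairs: 9; unmatched a rows kept: 1.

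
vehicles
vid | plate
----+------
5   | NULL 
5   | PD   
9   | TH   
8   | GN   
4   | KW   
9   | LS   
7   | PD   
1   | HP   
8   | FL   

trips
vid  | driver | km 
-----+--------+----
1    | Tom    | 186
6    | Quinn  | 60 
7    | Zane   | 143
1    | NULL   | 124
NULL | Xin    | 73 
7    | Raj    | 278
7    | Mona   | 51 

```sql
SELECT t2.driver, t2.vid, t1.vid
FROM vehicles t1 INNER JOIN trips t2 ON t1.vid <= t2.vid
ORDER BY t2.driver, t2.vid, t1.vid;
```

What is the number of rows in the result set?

21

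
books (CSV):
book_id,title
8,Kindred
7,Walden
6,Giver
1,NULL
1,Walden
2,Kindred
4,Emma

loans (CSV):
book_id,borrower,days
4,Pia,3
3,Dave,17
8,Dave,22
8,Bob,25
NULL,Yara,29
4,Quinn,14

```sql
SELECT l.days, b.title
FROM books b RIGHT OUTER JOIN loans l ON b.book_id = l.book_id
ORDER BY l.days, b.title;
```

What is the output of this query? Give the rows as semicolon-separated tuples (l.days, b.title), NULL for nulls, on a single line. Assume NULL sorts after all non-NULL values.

RIGHT JOIN keeps every row from `loans`; unmatched rows get NULL for `books`'s columns.
Matching on b.book_id = l.book_id. A NULL in a compared column never satisfies the condition.
- book_id=8: 2 matching l row(s), so 2 row(s) emitted.
- book_id=7: no matching l row.
- book_id=6: no matching l row.
- book_id=1: no matching l row.
- book_id=1: no matching l row.
- book_id=2: no matching l row.
- book_id=4: 2 matching l row(s), so 2 row(s) emitted.
- plus 2 unmatched l row(s), each kept with NULL b columns.
After projecting and ordering:
l.days | b.title
3 | Emma
14 | Emma
17 | NULL
22 | Kindred
25 | Kindred
29 | NULL

(3, Emma); (14, Emma); (17, NULL); (22, Kindred); (25, Kindred); (29, NULL)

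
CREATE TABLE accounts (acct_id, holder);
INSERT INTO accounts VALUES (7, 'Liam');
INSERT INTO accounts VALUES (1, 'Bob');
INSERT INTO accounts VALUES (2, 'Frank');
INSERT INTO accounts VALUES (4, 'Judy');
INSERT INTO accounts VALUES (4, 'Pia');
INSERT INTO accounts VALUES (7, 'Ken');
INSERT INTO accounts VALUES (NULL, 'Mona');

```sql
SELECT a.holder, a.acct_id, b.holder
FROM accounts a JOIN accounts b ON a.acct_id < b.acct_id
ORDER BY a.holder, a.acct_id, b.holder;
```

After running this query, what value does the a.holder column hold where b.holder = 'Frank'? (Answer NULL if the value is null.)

Bob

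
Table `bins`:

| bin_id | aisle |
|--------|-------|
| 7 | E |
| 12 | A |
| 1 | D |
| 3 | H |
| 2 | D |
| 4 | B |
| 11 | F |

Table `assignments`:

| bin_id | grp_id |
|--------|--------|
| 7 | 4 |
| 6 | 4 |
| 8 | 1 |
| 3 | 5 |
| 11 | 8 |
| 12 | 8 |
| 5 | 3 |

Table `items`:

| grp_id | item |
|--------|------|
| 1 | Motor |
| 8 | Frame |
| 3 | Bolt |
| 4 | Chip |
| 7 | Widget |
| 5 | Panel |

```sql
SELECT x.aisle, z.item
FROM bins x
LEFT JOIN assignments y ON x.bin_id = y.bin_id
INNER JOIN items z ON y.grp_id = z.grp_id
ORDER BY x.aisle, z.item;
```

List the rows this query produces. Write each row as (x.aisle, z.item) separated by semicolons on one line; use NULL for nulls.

Step 1 — x LEFT JOIN y on bin_id → 7 row(s).
Then INNER JOIN `items z` on grp_id: keep only rows whose y.grp_id appears in z.

(A, Frame); (E, Chip); (F, Frame); (H, Panel)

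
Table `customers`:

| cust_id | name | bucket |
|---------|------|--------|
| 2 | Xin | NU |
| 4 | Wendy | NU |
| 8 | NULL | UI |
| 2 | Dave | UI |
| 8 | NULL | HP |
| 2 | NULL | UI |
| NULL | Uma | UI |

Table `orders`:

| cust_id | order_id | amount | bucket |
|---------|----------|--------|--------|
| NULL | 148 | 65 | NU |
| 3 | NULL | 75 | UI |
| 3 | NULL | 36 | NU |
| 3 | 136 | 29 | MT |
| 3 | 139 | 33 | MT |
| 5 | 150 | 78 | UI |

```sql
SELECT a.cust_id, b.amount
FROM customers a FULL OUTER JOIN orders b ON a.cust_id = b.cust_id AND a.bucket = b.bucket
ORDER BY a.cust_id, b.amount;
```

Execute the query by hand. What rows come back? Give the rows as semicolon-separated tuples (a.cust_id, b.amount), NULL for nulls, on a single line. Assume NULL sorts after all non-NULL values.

(2, NULL); (2, NULL); (2, NULL); (4, NULL); (8, NULL); (8, NULL); (NULL, 29); (NULL, 33); (NULL, 36); (NULL, 65); (NULL, 75); (NULL, 78); (NULL, NULL)

FULL OUTER JOIN keeps every row from both sides; unmatched rows get NULL for the other side's columns.
Matching on a.cust_id = b.cust_id AND a.bucket = b.bucket. A NULL in a compared column never satisfies the condition.
- a[0] cust_id=2, bucket=NU → no match; kept with NULLs on the b side.
- a[1] cust_id=4, bucket=NU → no match; kept with NULLs on the b side.
- a[2] cust_id=8, bucket=UI → no match; kept with NULLs on the b side.
- a[3] cust_id=2, bucket=UI → no match; kept with NULLs on the b side.
- a[4] cust_id=8, bucket=HP → no match; kept with NULLs on the b side.
- a[5] cust_id=2, bucket=UI → no match; kept with NULLs on the b side.
- a[6] cust_id=NULL, bucket=UI → no match; kept with NULLs on the b side.
- plus 6 unmatched b row(s), each kept with NULL a columns.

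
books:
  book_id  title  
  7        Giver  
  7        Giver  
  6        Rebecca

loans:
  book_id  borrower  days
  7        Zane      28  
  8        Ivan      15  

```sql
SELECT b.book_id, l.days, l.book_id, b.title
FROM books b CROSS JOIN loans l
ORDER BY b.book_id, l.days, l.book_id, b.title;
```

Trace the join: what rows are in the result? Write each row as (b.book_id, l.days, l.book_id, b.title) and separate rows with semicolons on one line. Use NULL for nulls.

(6, 15, 8, Rebecca); (6, 28, 7, Rebecca); (7, 15, 8, Giver); (7, 15, 8, Giver); (7, 28, 7, Giver); (7, 28, 7, Giver)

CROSS JOIN pairs every row of `books` with every row of `loans`: 3 × 2 = 6 rows.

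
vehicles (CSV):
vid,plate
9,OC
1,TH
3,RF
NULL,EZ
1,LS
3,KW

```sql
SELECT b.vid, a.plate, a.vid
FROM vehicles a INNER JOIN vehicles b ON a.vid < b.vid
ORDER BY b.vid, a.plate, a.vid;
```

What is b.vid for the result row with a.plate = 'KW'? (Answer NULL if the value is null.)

INNER JOIN keeps only pairs where the ON condition holds.
Matching on a.vid < b.vid. A NULL in a compared column never satisfies the condition.
- a (vid=9) has no partner → excluded.
- a (vid=1) pairs with 3 row(s) of b.
- a (vid=3) pairs with 1 row(s) of b.
- a (vid=NULL) has no partner → excluded.
- a (vid=1) pairs with 3 row(s) of b.
- a (vid=3) pairs with 1 row(s) of b.

9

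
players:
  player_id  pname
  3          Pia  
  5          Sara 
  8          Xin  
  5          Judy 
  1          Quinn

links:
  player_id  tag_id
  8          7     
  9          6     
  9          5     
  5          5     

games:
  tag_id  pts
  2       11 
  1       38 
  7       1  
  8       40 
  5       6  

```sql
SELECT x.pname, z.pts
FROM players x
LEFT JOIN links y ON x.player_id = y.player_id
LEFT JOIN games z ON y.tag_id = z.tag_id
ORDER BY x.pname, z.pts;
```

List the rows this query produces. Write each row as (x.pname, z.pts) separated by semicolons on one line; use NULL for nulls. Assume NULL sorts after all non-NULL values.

(Judy, 6); (Pia, NULL); (Quinn, NULL); (Sara, 6); (Xin, 1)

Joins associate left-to-right: players LEFT JOIN links on player_id gives 5 intermediate row(s).
Then LEFT JOIN `games z` on tag_id: each of those 5 rows is kept; rows whose y.tag_id has no match in z get NULL for z's columns.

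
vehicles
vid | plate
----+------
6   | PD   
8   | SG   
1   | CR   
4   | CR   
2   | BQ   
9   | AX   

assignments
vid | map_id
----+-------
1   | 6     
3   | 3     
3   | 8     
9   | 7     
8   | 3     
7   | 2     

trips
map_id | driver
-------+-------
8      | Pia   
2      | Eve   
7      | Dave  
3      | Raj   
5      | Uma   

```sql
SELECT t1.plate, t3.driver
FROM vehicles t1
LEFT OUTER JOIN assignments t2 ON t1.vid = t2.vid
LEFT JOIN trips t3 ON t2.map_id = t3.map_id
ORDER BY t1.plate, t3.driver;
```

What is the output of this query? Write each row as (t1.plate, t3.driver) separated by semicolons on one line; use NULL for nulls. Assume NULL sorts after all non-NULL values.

Joins associate left-to-right: vehicles LEFT JOIN assignments on vid gives 6 intermediate row(s).
Then LEFT JOIN `trips t3` on map_id: each of those 6 rows is kept; rows whose t2.map_id has no match in t3 get NULL for t3's columns.

(AX, Dave); (BQ, NULL); (CR, NULL); (CR, NULL); (PD, NULL); (SG, Raj)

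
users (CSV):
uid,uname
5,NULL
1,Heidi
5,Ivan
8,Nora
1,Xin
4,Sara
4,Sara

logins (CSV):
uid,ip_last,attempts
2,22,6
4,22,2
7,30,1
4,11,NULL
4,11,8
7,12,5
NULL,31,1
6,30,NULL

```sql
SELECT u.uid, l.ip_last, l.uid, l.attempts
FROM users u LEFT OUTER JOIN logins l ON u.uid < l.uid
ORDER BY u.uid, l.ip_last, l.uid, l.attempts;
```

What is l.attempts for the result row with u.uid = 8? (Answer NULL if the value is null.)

LEFT JOIN keeps every row from `users`; unmatched rows get NULL for `logins`'s columns.
Matching on u.uid < l.uid. A NULL in a compared column never satisfies the condition.
Matched pairs: 26; unmatched u rows kept: 1.

NULL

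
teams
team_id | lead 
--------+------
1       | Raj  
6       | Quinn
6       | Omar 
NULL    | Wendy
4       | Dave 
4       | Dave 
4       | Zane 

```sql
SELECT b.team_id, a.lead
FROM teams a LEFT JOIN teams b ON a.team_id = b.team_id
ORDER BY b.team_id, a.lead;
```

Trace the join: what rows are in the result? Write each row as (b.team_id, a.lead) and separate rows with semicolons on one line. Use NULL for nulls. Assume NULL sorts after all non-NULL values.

LEFT JOIN keeps every row from `teams a`; unmatched rows get NULL for `teams b`'s columns.
Matching on a.team_id = b.team_id. A NULL in a compared column never satisfies the condition.
- team_id=1: 1 matching b row(s), so 1 row(s) emitted.
- team_id=6: 2 matching b row(s), so 2 row(s) emitted.
- team_id=6: 2 matching b row(s), so 2 row(s) emitted.
- team_id=NULL: no b row matches, row kept with b columns NULL.
- team_id=4: 3 matching b row(s), so 3 row(s) emitted.
- team_id=4: 3 matching b row(s), so 3 row(s) emitted.
- team_id=4: 3 matching b row(s), so 3 row(s) emitted.

(1, Raj); (4, Dave); (4, Dave); (4, Dave); (4, Dave); (4, Dave); (4, Dave); (4, Zane); (4, Zane); (4, Zane); (6, Omar); (6, Omar); (6, Quinn); (6, Quinn); (NULL, Wendy)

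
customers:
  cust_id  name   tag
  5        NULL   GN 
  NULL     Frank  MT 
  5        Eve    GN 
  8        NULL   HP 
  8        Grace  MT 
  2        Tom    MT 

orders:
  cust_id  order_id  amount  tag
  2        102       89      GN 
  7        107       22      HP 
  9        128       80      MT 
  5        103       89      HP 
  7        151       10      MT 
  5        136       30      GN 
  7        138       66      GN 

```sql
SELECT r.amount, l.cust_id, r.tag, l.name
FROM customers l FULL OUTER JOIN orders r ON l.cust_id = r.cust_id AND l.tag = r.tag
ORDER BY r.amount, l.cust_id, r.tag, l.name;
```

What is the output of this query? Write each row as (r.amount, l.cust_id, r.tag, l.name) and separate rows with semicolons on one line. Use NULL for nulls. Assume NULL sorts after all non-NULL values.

(10, NULL, MT, NULL); (22, NULL, HP, NULL); (30, 5, GN, Eve); (30, 5, GN, NULL); (66, NULL, GN, NULL); (80, NULL, MT, NULL); (89, NULL, GN, NULL); (89, NULL, HP, NULL); (NULL, 2, NULL, Tom); (NULL, 8, NULL, Grace); (NULL, 8, NULL, NULL); (NULL, NULL, NULL, Frank)

FULL OUTER JOIN keeps every row from both sides; unmatched rows get NULL for the other side's columns.
Matching on l.cust_id = r.cust_id AND l.tag = r.tag. A NULL in a compared column never satisfies the condition.
- l[0] cust_id=5, tag=GN → 1 match(es) in r → 1 row(s).
- l[1] cust_id=NULL, tag=MT → no match; kept with NULLs on the r side.
- l[2] cust_id=5, tag=GN → 1 match(es) in r → 1 row(s).
- l[3] cust_id=8, tag=HP → no match; kept with NULLs on the r side.
- l[4] cust_id=8, tag=MT → no match; kept with NULLs on the r side.
- l[5] cust_id=2, tag=MT → no match; kept with NULLs on the r side.
- 6 row(s) from r found no l partner → padded with NULL.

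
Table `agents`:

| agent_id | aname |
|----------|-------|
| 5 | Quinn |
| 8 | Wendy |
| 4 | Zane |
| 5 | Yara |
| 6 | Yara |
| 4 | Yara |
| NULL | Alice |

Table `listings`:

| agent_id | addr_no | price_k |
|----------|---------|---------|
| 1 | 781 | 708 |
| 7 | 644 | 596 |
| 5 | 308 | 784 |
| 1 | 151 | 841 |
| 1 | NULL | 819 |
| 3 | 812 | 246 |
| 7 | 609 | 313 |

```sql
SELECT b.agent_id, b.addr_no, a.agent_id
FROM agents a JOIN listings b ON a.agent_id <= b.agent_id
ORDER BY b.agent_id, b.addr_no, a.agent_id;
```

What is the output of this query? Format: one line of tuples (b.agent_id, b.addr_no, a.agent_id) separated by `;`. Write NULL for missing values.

(5, 308, 4); (5, 308, 4); (5, 308, 5); (5, 308, 5); (7, 609, 4); (7, 609, 4); (7, 609, 5); (7, 609, 5); (7, 609, 6); (7, 644, 4); (7, 644, 4); (7, 644, 5); (7, 644, 5); (7, 644, 6)

INNER JOIN keeps only pairs where the ON condition holds.
Matching on a.agent_id <= b.agent_id. A NULL in a compared column never satisfies the condition.
Matched pairs: 14.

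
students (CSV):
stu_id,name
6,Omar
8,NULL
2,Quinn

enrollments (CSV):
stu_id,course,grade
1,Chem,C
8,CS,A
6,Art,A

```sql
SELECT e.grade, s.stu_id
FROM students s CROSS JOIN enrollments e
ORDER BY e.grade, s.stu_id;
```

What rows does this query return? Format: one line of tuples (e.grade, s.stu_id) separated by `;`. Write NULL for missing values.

CROSS JOIN pairs every row of `students` with every row of `enrollments`: 3 × 3 = 9 rows.
After projecting and ordering:
e.grade | s.stu_id
A | 2
A | 2
A | 6
A | 6
A | 8
A | 8
C | 2
C | 6
C | 8

(A, 2); (A, 2); (A, 6); (A, 6); (A, 8); (A, 8); (C, 2); (C, 6); (C, 8)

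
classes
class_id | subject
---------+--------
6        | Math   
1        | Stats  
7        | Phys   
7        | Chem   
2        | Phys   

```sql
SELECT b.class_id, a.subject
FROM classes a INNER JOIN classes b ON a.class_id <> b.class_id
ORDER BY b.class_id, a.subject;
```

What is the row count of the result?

18

INNER JOIN keeps only pairs where the ON condition holds.
Matching on a.class_id <> b.class_id.
- class_id=6: 4 matching b row(s), so 4 row(s) emitted.
- class_id=1: 4 matching b row(s), so 4 row(s) emitted.
- class_id=7: 3 matching b row(s), so 3 row(s) emitted.
- class_id=7: 3 matching b row(s), so 3 row(s) emitted.
- class_id=2: 4 matching b row(s), so 4 row(s) emitted.
Total: 18 rows.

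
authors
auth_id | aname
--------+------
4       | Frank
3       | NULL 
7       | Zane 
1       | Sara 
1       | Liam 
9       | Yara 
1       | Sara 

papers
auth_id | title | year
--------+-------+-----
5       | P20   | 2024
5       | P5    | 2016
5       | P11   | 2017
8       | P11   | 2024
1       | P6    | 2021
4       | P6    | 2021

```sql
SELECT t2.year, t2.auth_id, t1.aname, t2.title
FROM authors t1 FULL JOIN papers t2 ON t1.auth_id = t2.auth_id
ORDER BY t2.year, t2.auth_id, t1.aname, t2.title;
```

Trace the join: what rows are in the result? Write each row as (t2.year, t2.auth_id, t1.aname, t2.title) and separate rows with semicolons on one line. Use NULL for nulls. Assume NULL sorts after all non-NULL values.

FULL OUTER JOIN keeps every row from both sides; unmatched rows get NULL for the other side's columns.
Matching on t1.auth_id = t2.auth_id.
- t1[0] auth_id=4 → 1 match(es) in t2 → 1 row(s).
- t1[1] auth_id=3 → no match; kept with NULLs on the t2 side.
- t1[2] auth_id=7 → no match; kept with NULLs on the t2 side.
- t1[3] auth_id=1 → 1 match(es) in t2 → 1 row(s).
- t1[4] auth_id=1 → 1 match(es) in t2 → 1 row(s).
- t1[5] auth_id=9 → no match; kept with NULLs on the t2 side.
- t1[6] auth_id=1 → 1 match(es) in t2 → 1 row(s).
- 4 t2 row(s) had no t1 match → kept, t1 columns NULL.

(2016, 5, NULL, P5); (2017, 5, NULL, P11); (2021, 1, Liam, P6); (2021, 1, Sara, P6); (2021, 1, Sara, P6); (2021, 4, Frank, P6); (2024, 5, NULL, P20); (2024, 8, NULL, P11); (NULL, NULL, Yara, NULL); (NULL, NULL, Zane, NULL); (NULL, NULL, NULL, NULL)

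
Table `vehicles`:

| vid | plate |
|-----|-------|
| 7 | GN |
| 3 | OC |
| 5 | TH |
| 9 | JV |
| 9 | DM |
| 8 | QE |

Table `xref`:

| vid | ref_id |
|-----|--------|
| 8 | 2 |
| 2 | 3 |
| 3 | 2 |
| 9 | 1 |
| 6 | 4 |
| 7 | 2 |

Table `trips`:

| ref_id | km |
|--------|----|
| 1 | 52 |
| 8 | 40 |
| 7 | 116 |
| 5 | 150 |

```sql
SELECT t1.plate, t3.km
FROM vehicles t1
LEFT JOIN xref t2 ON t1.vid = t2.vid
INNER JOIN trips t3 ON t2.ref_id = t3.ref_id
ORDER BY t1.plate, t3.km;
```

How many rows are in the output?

Evaluate left to right. First `vehicles t1 LEFT JOIN xref t2` on vid: 6 row(s).
Then INNER JOIN `trips t3` on ref_id: keep only rows whose t2.ref_id appears in t3.
Result: 2 row(s).

2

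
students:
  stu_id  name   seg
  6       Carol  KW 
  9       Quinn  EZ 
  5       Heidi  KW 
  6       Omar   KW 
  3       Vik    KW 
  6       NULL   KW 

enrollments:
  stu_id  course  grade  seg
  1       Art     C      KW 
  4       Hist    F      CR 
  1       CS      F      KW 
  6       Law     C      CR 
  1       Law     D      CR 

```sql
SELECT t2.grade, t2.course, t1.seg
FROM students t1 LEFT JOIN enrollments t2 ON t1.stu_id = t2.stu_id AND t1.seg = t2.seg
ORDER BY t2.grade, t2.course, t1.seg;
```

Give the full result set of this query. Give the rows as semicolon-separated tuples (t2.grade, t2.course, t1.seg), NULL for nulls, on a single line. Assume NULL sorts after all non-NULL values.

LEFT JOIN keeps every row from `students`; unmatched rows get NULL for `enrollments`'s columns.
Matching on t1.stu_id = t2.stu_id AND t1.seg = t2.seg.
- t1 (stu_id=6, seg=KW) has no partner → padded with NULL.
- t1 (stu_id=9, seg=EZ) has no partner → padded with NULL.
- t1 (stu_id=5, seg=KW) has no partner → padded with NULL.
- t1 (stu_id=6, seg=KW) has no partner → padded with NULL.
- t1 (stu_id=3, seg=KW) has no partner → padded with NULL.
- t1 (stu_id=6, seg=KW) has no partner → padded with NULL.
After projecting and ordering:
t2.grade | t2.course | t1.seg
NULL | NULL | EZ
NULL | NULL | KW
NULL | NULL | KW
NULL | NULL | KW
NULL | NULL | KW
NULL | NULL | KW

(NULL, NULL, EZ); (NULL, NULL, KW); (NULL, NULL, KW); (NULL, NULL, KW); (NULL, NULL, KW); (NULL, NULL, KW)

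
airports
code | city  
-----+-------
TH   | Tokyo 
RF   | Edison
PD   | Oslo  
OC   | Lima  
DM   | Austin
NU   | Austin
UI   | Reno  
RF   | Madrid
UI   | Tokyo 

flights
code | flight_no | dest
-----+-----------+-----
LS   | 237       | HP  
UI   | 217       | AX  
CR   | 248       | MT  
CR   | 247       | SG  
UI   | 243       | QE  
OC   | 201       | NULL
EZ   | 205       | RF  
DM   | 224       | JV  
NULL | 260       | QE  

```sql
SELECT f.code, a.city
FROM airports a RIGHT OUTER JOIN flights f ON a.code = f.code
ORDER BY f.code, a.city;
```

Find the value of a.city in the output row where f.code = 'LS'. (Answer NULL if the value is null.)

NULL

RIGHT JOIN keeps every row from `flights`; unmatched rows get NULL for `airports`'s columns.
Matching on a.code = f.code. A NULL in a compared column never satisfies the condition.
- a[0] code=TH → no match.
- a[1] code=RF → no match.
- a[2] code=PD → no match.
- a[3] code=OC → 1 match(es) in f → 1 row(s).
- a[4] code=DM → 1 match(es) in f → 1 row(s).
- a[5] code=NU → no match.
- a[6] code=UI → 2 match(es) in f → 2 row(s).
- a[7] code=RF → no match.
- a[8] code=UI → 2 match(es) in f → 2 row(s).
- plus 5 unmatched f row(s), each kept with NULL a columns.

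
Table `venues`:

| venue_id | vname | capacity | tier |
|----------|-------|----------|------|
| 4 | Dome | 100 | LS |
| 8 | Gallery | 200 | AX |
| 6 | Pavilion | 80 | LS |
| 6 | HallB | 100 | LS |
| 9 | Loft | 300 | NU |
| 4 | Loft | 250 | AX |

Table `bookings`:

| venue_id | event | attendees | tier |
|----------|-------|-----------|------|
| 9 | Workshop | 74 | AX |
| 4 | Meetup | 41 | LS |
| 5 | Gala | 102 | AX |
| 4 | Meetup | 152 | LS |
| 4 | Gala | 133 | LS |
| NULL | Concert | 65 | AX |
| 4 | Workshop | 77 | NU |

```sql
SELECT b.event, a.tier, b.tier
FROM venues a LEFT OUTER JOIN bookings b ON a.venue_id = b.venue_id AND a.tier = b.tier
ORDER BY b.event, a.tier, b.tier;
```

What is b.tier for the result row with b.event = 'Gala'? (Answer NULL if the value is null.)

LEFT JOIN keeps every row from `venues`; unmatched rows get NULL for `bookings`'s columns.
Matching on a.venue_id = b.venue_id AND a.tier = b.tier. A NULL in a compared column never satisfies the condition.
Matched pairs: 3; unmatched a rows kept: 5.

LS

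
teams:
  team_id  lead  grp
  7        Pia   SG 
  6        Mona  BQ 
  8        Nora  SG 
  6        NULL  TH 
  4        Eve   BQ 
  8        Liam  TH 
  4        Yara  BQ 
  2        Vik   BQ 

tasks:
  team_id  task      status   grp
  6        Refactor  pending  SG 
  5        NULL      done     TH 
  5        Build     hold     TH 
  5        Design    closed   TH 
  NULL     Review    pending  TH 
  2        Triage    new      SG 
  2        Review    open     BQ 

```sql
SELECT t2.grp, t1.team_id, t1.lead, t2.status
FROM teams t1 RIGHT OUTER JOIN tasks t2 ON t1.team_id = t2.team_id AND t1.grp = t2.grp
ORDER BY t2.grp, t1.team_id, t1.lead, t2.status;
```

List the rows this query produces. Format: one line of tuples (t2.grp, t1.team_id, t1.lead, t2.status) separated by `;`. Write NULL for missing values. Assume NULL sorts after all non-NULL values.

(BQ, 2, Vik, open); (SG, NULL, NULL, new); (SG, NULL, NULL, pending); (TH, NULL, NULL, closed); (TH, NULL, NULL, done); (TH, NULL, NULL, hold); (TH, NULL, NULL, pending)

RIGHT JOIN keeps every row from `tasks`; unmatched rows get NULL for `teams`'s columns.
Matching on t1.team_id = t2.team_id AND t1.grp = t2.grp. A NULL in a compared column never satisfies the condition.
Matched pairs: 1; unmatched t2 rows kept: 6.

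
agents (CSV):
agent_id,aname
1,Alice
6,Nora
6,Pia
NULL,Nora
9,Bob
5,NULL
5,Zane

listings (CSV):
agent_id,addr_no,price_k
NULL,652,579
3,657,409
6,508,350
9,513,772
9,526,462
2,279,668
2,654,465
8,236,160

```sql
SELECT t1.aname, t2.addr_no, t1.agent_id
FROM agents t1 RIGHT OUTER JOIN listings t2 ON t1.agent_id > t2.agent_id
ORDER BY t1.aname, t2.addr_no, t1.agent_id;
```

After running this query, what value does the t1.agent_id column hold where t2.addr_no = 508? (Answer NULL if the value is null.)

9

RIGHT JOIN keeps every row from `listings`; unmatched rows get NULL for `agents`'s columns.
Matching on t1.agent_id > t2.agent_id. A NULL in a compared column never satisfies the condition.
- agent_id=1: no matching t2 row.
- agent_id=6: 3 matching t2 row(s), so 3 row(s) emitted.
- agent_id=6: 3 matching t2 row(s), so 3 row(s) emitted.
- agent_id=NULL: no matching t2 row.
- agent_id=9: 5 matching t2 row(s), so 5 row(s) emitted.
- agent_id=5: 3 matching t2 row(s), so 3 row(s) emitted.
- agent_id=5: 3 matching t2 row(s), so 3 row(s) emitted.
- 3 row(s) from t2 found no t1 partner → padded with NULL.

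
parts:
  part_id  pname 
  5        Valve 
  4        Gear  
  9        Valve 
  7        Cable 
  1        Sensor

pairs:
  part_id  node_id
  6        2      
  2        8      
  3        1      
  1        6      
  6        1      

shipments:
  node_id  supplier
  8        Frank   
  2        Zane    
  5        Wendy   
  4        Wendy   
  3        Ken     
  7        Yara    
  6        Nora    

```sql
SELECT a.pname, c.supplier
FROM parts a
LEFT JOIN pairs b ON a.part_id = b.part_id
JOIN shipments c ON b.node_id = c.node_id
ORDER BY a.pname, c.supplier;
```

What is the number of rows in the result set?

1

Joins associate left-to-right: parts LEFT JOIN pairs on part_id gives 5 intermediate row(s).
Then INNER JOIN `shipments c` on node_id: keep only rows whose b.node_id appears in c.
Result: 1 row(s).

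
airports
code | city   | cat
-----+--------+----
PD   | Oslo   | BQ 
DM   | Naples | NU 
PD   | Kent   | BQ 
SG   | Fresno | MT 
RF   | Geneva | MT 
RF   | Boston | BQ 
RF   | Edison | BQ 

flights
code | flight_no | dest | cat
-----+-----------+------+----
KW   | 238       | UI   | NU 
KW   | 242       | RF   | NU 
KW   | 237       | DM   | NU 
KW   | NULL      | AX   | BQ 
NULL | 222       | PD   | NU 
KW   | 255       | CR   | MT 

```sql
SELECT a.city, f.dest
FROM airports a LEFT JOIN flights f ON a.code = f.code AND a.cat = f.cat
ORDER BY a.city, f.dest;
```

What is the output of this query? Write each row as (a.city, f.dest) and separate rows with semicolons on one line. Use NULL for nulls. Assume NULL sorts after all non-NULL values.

LEFT JOIN keeps every row from `airports`; unmatched rows get NULL for `flights`'s columns.
Matching on a.code = f.code AND a.cat = f.cat. A NULL in a compared column never satisfies the condition.
Matched pairs: 0; unmatched a rows kept: 7.

(Boston, NULL); (Edison, NULL); (Fresno, NULL); (Geneva, NULL); (Kent, NULL); (Naples, NULL); (Oslo, NULL)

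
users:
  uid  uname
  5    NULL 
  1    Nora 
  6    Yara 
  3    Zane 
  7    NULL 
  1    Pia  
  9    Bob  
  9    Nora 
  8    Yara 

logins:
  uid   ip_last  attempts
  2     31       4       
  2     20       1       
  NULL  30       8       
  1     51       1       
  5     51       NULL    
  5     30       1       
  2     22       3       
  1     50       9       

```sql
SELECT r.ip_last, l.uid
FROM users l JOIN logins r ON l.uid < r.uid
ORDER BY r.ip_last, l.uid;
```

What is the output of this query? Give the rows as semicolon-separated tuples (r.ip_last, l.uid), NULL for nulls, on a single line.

(20, 1); (20, 1); (22, 1); (22, 1); (30, 1); (30, 1); (30, 3); (31, 1); (31, 1); (51, 1); (51, 1); (51, 3)

INNER JOIN keeps only pairs where the ON condition holds.
Matching on l.uid < r.uid. A NULL in a compared column never satisfies the condition.
- uid=5: no matching r row, dropped.
- uid=1: 5 matching r row(s), so 5 row(s) emitted.
- uid=6: no matching r row, dropped.
- uid=3: 2 matching r row(s), so 2 row(s) emitted.
- uid=7: no matching r row, dropped.
- uid=1: 5 matching r row(s), so 5 row(s) emitted.
- uid=9: no matching r row, dropped.
- uid=9: no matching r row, dropped.
- uid=8: no matching r row, dropped.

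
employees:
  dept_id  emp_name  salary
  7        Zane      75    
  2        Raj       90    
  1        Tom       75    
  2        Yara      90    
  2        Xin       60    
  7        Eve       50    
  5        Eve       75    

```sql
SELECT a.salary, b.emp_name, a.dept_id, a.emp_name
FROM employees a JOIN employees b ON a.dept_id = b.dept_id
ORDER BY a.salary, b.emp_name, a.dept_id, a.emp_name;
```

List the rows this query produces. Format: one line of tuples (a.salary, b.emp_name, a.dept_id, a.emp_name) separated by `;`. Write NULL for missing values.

(50, Eve, 7, Eve); (50, Zane, 7, Eve); (60, Raj, 2, Xin); (60, Xin, 2, Xin); (60, Yara, 2, Xin); (75, Eve, 5, Eve); (75, Eve, 7, Zane); (75, Tom, 1, Tom); (75, Zane, 7, Zane); (90, Raj, 2, Raj); (90, Raj, 2, Yara); (90, Xin, 2, Raj); (90, Xin, 2, Yara); (90, Yara, 2, Raj); (90, Yara, 2, Yara)

INNER JOIN keeps only pairs where the ON condition holds.
Matching on a.dept_id = b.dept_id.
- a[0] dept_id=7 → 2 match(es) in b → 2 row(s).
- a[1] dept_id=2 → 3 match(es) in b → 3 row(s).
- a[2] dept_id=1 → 1 match(es) in b → 1 row(s).
- a[3] dept_id=2 → 3 match(es) in b → 3 row(s).
- a[4] dept_id=2 → 3 match(es) in b → 3 row(s).
- a[5] dept_id=7 → 2 match(es) in b → 2 row(s).
- a[6] dept_id=5 → 1 match(es) in b → 1 row(s).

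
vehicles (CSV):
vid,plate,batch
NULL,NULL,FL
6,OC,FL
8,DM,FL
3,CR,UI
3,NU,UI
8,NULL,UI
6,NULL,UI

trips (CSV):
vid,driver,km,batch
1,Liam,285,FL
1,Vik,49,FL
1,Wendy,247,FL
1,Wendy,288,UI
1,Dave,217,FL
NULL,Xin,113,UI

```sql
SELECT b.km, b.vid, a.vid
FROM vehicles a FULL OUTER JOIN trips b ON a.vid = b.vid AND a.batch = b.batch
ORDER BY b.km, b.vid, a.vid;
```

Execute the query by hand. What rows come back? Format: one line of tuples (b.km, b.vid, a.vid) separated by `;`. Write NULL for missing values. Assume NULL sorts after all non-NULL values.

FULL OUTER JOIN keeps every row from both sides; unmatched rows get NULL for the other side's columns.
Matching on a.vid = b.vid AND a.batch = b.batch. A NULL in a compared column never satisfies the condition.
- a[0] vid=NULL, batch=FL → no match; kept with NULLs on the b side.
- a[1] vid=6, batch=FL → no match; kept with NULLs on the b side.
- a[2] vid=8, batch=FL → no match; kept with NULLs on the b side.
- a[3] vid=3, batch=UI → no match; kept with NULLs on the b side.
- a[4] vid=3, batch=UI → no match; kept with NULLs on the b side.
- a[5] vid=8, batch=UI → no match; kept with NULLs on the b side.
- a[6] vid=6, batch=UI → no match; kept with NULLs on the b side.
- plus 6 unmatched b row(s), each kept with NULL a columns.

(49, 1, NULL); (113, NULL, NULL); (217, 1, NULL); (247, 1, NULL); (285, 1, NULL); (288, 1, NULL); (NULL, NULL, 3); (NULL, NULL, 3); (NULL, NULL, 6); (NULL, NULL, 6); (NULL, NULL, 8); (NULL, NULL, 8); (NULL, NULL, NULL)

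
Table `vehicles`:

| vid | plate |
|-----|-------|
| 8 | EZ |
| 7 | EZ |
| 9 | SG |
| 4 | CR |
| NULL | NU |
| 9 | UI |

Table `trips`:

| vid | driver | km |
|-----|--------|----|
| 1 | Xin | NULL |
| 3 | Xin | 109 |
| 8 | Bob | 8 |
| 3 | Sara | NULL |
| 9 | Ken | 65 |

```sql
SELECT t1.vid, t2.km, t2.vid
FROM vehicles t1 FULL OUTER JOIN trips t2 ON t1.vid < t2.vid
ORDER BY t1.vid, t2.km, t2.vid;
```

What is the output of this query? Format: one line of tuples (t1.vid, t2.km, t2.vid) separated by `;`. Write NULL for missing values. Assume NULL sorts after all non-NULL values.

(4, 8, 8); (4, 65, 9); (7, 8, 8); (7, 65, 9); (8, 65, 9); (9, NULL, NULL); (9, NULL, NULL); (NULL, 109, 3); (NULL, NULL, 1); (NULL, NULL, 3); (NULL, NULL, NULL)

FULL OUTER JOIN keeps every row from both sides; unmatched rows get NULL for the other side's columns.
Matching on t1.vid < t2.vid. A NULL in a compared column never satisfies the condition.
Matched pairs: 5; unmatched t1 rows kept: 3; unmatched t2 rows kept: 3.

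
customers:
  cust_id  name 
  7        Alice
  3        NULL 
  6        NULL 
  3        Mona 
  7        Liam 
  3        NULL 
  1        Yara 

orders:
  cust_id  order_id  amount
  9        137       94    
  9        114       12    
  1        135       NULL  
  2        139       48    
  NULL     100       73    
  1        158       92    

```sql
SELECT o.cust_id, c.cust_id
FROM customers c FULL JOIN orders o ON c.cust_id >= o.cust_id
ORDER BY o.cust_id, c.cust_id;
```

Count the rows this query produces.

23

FULL OUTER JOIN keeps every row from both sides; unmatched rows get NULL for the other side's columns.
Matching on c.cust_id >= o.cust_id. A NULL in a compared column never satisfies the condition.
- cust_id=7: 3 matching o row(s), so 3 row(s) emitted.
- cust_id=3: 3 matching o row(s), so 3 row(s) emitted.
- cust_id=6: 3 matching o row(s), so 3 row(s) emitted.
- cust_id=3: 3 matching o row(s), so 3 row(s) emitted.
- cust_id=7: 3 matching o row(s), so 3 row(s) emitted.
- cust_id=3: 3 matching o row(s), so 3 row(s) emitted.
- cust_id=1: 2 matching o row(s), so 2 row(s) emitted.
- 3 o row(s) had no c match → kept, c columns NULL.
Total: 20 matched + 3 padded = 23 rows.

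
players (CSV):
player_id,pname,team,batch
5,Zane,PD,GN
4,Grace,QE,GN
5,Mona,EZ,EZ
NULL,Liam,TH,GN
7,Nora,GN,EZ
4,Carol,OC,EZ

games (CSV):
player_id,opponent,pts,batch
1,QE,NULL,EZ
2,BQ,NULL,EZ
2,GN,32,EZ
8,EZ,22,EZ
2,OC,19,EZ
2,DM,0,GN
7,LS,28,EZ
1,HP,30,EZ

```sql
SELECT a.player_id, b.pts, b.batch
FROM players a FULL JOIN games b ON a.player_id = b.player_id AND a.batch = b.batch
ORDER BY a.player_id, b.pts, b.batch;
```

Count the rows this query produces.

13

FULL OUTER JOIN keeps every row from both sides; unmatched rows get NULL for the other side's columns.
Matching on a.player_id = b.player_id AND a.batch = b.batch. A NULL in a compared column never satisfies the condition.
Matched pairs: 1; unmatched a rows kept: 5; unmatched b rows kept: 7.
Total: 1 matched + 12 padded = 13 rows.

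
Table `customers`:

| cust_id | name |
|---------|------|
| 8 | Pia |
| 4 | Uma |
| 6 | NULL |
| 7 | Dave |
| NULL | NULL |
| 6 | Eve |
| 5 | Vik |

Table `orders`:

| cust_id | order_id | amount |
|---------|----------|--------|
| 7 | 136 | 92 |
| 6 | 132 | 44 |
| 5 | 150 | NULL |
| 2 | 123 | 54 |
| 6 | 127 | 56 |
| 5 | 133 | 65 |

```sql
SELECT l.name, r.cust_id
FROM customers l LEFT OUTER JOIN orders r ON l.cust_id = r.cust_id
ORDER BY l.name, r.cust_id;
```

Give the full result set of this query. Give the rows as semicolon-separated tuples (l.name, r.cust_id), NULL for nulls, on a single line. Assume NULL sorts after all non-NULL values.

LEFT JOIN keeps every row from `customers`; unmatched rows get NULL for `orders`'s columns.
Matching on l.cust_id = r.cust_id. A NULL in a compared column never satisfies the condition.
Matched pairs: 7; unmatched l rows kept: 3.

(Dave, 7); (Eve, 6); (Eve, 6); (Pia, NULL); (Uma, NULL); (Vik, 5); (Vik, 5); (NULL, 6); (NULL, 6); (NULL, NULL)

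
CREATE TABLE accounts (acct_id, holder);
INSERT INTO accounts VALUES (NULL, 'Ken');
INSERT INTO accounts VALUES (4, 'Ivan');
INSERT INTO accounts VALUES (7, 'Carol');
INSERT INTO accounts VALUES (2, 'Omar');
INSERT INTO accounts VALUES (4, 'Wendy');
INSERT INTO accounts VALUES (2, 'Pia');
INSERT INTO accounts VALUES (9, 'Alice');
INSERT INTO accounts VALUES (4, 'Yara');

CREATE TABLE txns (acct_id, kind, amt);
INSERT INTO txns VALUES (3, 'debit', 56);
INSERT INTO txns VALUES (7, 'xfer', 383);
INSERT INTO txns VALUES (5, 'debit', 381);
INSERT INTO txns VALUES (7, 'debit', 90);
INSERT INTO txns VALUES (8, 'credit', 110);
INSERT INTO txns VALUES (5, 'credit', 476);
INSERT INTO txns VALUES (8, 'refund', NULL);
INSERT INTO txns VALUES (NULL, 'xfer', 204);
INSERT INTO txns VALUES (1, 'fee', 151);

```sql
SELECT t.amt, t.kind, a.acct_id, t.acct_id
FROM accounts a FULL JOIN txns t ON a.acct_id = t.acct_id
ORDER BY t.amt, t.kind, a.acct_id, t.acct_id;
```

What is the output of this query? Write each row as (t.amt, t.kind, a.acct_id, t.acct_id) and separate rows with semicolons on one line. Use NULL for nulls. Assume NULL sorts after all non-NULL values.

(56, debit, NULL, 3); (90, debit, 7, 7); (110, credit, NULL, 8); (151, fee, NULL, 1); (204, xfer, NULL, NULL); (381, debit, NULL, 5); (383, xfer, 7, 7); (476, credit, NULL, 5); (NULL, refund, NULL, 8); (NULL, NULL, 2, NULL); (NULL, NULL, 2, NULL); (NULL, NULL, 4, NULL); (NULL, NULL, 4, NULL); (NULL, NULL, 4, NULL); (NULL, NULL, 9, NULL); (NULL, NULL, NULL, NULL)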